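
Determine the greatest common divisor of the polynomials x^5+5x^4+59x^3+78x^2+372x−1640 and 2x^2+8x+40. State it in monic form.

x^2+4x+20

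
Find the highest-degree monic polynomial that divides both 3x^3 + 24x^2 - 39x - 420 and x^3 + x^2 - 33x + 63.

x + 7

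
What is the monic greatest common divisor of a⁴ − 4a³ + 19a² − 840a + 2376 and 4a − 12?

a − 3

Euclidean algorithm in ℚ[a]:
  a⁴ − 4a³ + 19a² − 840a + 2376 = ((1/4)a³ − (1/4)a² + 4a − 198)(4a − 12) + (0)
Last nonzero remainder: 4a − 12. Dividing through by 4 gives the monic gcd a − 3.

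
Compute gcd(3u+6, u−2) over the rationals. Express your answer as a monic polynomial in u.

Apply the Euclidean algorithm:
  3u+6 = (3)(u−2) + (12)
  u−2 = ((1/12)u−1/6)(12) + (0)
The last nonzero remainder is the constant 12, so the polynomials are coprime and gcd = 1.

1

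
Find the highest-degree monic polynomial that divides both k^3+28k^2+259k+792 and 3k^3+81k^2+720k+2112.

Repeated division with remainder:
  k^3+28k^2+259k+792 = (1/3)(3k^3+81k^2+720k+2112) + (k^2+19k+88)
  3k^3+81k^2+720k+2112 = (3k+24)(k^2+19k+88) + (0)
The last nonzero remainder k^2+19k+88 is already monic.

k^2+19k+88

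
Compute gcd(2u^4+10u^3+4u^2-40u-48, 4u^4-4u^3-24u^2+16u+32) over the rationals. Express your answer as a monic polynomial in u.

u^2-4

Repeated division with remainder:
  2u^4+10u^3+4u^2-40u-48 = (1/2)(4u^4-4u^3-24u^2+16u+32) + (12u^3+16u^2-48u-64)
  4u^4-4u^3-24u^2+16u+32 = ((1/3)u-7/9)(12u^3+16u^2-48u-64) + ((40/9)u^2-160/9)
  12u^3+16u^2-48u-64 = ((27/10)u+18/5)((40/9)u^2-160/9) + (0)
Last nonzero remainder: (40/9)u^2-160/9. Dividing through by 40/9 gives the monic gcd u^2-4.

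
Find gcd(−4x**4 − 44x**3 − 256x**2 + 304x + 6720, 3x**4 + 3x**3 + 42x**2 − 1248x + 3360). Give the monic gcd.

x**3 + 5x**2 + 34x − 280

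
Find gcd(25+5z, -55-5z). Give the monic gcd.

1

Repeated division with remainder:
  5z+25 = (-1)(-5z-55) + (-30)
  -5z-55 = ((1/6)z+11/6)(-30) + (0)
The last nonzero remainder is the constant -30, so the polynomials are coprime and gcd = 1.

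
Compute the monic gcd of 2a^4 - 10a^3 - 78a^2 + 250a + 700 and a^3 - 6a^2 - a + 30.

Euclidean algorithm in ℚ[a]:
  2a^4 - 10a^3 - 78a^2 + 250a + 700 = (2a + 2)(a^3 - 6a^2 - a + 30) + (-64a^2 + 192a + 640)
  a^3 - 6a^2 - a + 30 = (-(1/64)a + 3/64)(-64a^2 + 192a + 640) + (0)
Last nonzero remainder: -64a^2 + 192a + 640. Dividing through by -64 gives the monic gcd a^2 - 3a - 10.

a^2 - 3a - 10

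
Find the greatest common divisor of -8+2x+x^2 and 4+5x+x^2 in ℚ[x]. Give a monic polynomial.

Apply the Euclidean algorithm:
  x^2+2x-8 = (x^2+5x+4) + (-3x-12)
  x^2+5x+4 = (-(1/3)x-1/3)(-3x-12) + (0)
Last nonzero remainder: -3x-12. Dividing through by -3 gives the monic gcd x+4.

4+x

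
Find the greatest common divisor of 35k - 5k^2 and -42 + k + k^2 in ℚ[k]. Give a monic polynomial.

1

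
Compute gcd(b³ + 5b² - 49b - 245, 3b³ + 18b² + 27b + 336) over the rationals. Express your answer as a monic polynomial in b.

b + 7

Euclidean algorithm in ℚ[b]:
  b³ + 5b² - 49b - 245 = (1/3)(3b³ + 18b² + 27b + 336) + (-b² - 58b - 357)
  3b³ + 18b² + 27b + 336 = (-3b + 156)(-b² - 58b - 357) + (8004b + 56028)
  -b² - 58b - 357 = (-(1/8004)b - 17/2668)(8004b + 56028) + (0)
Last nonzero remainder: 8004b + 56028. Dividing through by 8004 gives the monic gcd b + 7.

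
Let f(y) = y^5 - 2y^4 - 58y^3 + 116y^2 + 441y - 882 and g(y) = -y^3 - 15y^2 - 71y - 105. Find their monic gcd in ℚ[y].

y^2 + 10y + 21

Euclidean algorithm in ℚ[y]:
  y^5 - 2y^4 - 58y^3 + 116y^2 + 441y - 882 = (-y^2 + 17y - 126)(-y^3 - 15y^2 - 71y - 105) + (-672y^2 - 6720y - 14112)
  -y^3 - 15y^2 - 71y - 105 = ((1/672)y + 5/672)(-672y^2 - 6720y - 14112) + (0)
Last nonzero remainder: -672y^2 - 6720y - 14112. Dividing through by -672 gives the monic gcd y^2 + 10y + 21.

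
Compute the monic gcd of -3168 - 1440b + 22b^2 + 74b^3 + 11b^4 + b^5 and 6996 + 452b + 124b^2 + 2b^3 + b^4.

66 + 8b + b^2

Repeated division with remainder:
  b^5 + 11b^4 + 74b^3 + 22b^2 - 1440b - 3168 = (b + 9)(b^4 + 2b^3 + 124b^2 + 452b + 6996) + (-68b^3 - 1546b^2 - 12504b - 66132)
  b^4 + 2b^3 + 124b^2 + 452b + 6996 = (-(1/68)b + 705/2312)(-68b^3 - 1546b^2 - 12504b - 66132) + ((475741/1156)b^2 + (951482/289)b + 15699453/578)
  -68b^3 - 1546b^2 - 12504b - 66132 = (-(78608/475741)b - 1158312/475741)((475741/1156)b^2 + (951482/289)b + 15699453/578) + (0)
Last nonzero remainder: (475741/1156)b^2 + (951482/289)b + 15699453/578. Dividing through by 475741/1156 gives the monic gcd b^2 + 8b + 66.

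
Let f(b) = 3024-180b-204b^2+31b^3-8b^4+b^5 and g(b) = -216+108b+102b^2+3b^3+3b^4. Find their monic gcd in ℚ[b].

36+b^2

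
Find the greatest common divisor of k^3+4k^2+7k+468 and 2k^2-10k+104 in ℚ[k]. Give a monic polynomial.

Repeated division with remainder:
  k^3+4k^2+7k+468 = ((1/2)k+9/2)(2k^2-10k+104) + (0)
Last nonzero remainder: 2k^2-10k+104. Dividing through by 2 gives the monic gcd k^2-5k+52.

k^2-5k+52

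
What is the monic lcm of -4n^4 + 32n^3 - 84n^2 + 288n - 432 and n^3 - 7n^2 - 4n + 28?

n^6 - 13n^5 + 47n^4 - 65n^3 + 174n^2 + 468n - 1512

Repeated division with remainder:
  -4n^4 + 32n^3 - 84n^2 + 288n - 432 = (-4n + 4)(n^3 - 7n^2 - 4n + 28) + (-72n^2 + 416n - 544)
  n^3 - 7n^2 - 4n + 28 = (-(1/72)n + 11/648)(-72n^2 + 416n - 544) + (-(1508/81)n + 3016/81)
  -72n^2 + 416n - 544 = ((1458/377)n - 5508/377)(-(1508/81)n + 3016/81) + (0)
Last nonzero remainder: -(1508/81)n + 3016/81. Dividing through by -1508/81 gives the monic gcd n - 2.
Then lcm(f, g) = f·g / gcd(f, g); expanding and making the result monic gives the answer.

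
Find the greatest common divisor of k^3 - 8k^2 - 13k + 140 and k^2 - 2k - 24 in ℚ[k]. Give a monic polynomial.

k + 4

Euclidean algorithm in ℚ[k]:
  k^3 - 8k^2 - 13k + 140 = (k - 6)(k^2 - 2k - 24) + (-k - 4)
  k^2 - 2k - 24 = (-k + 6)(-k - 4) + (0)
Last nonzero remainder: -k - 4. Dividing through by -1 gives the monic gcd k + 4.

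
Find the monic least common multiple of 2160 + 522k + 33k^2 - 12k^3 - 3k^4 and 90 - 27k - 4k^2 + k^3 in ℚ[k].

By polynomial division,
  -3k^4 - 12k^3 + 33k^2 + 522k + 2160 = (-3k - 24)(k^3 - 4k^2 - 27k + 90) + (-144k^2 + 144k + 4320)
  k^3 - 4k^2 - 27k + 90 = (-(1/144)k + 1/48)(-144k^2 + 144k + 4320) + (0)
Last nonzero remainder: -144k^2 + 144k + 4320. Dividing through by -144 gives the monic gcd k^2 - k - 30.
Then lcm(f, g) = f·g / gcd(f, g); expanding and making the result monic gives the answer.

2160 - 198k - 141k^2 - 23k^3 + k^4 + k^5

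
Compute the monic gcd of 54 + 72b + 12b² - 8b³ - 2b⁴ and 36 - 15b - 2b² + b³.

-3 + b

Apply the Euclidean algorithm:
  -2b⁴ - 8b³ + 12b² + 72b + 54 = (-2b - 12)(b³ - 2b² - 15b + 36) + (-42b² - 36b + 486)
  b³ - 2b² - 15b + 36 = (-(1/42)b + 10/147)(-42b² - 36b + 486) + (-(48/49)b + 144/49)
  -42b² - 36b + 486 = ((343/8)b + 1323/8)(-(48/49)b + 144/49) + (0)
Last nonzero remainder: -(48/49)b + 144/49. Dividing through by -48/49 gives the monic gcd b - 3.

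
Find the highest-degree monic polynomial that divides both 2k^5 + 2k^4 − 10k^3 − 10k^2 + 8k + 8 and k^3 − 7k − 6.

Apply the Euclidean algorithm:
  2k^5 + 2k^4 − 10k^3 − 10k^2 + 8k + 8 = (2k^2 + 2k + 4)(k^3 − 7k − 6) + (16k^2 + 48k + 32)
  k^3 − 7k − 6 = ((1/16)k − 3/16)(16k^2 + 48k + 32) + (0)
Last nonzero remainder: 16k^2 + 48k + 32. Dividing through by 16 gives the monic gcd k^2 + 3k + 2.

k^2 + 3k + 2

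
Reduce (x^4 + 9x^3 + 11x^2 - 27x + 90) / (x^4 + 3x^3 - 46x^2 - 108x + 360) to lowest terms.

By polynomial division,
  x^4 + 9x^3 + 11x^2 - 27x + 90 = (x^4 + 3x^3 - 46x^2 - 108x + 360) + (6x^3 + 57x^2 + 81x - 270)
  x^4 + 3x^3 - 46x^2 - 108x + 360 = ((1/6)x - 13/12)(6x^3 + 57x^2 + 81x - 270) + ((9/4)x^2 + (99/4)x + 135/2)
  6x^3 + 57x^2 + 81x - 270 = ((8/3)x - 4)((9/4)x^2 + (99/4)x + 135/2) + (0)
Last nonzero remainder: (9/4)x^2 + (99/4)x + 135/2. Dividing through by 9/4 gives the monic gcd x^2 + 11x + 30.
Cancel x^2 + 11x + 30 from numerator and denominator to get the reduced form.

(x^2 - 2x + 3)/(x^2 - 8x + 12)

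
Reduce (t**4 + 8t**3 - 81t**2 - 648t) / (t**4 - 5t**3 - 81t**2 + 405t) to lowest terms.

Euclidean algorithm in ℚ[t]:
  t**4 + 8t**3 - 81t**2 - 648t = (t**4 - 5t**3 - 81t**2 + 405t) + (13t**3 - 1053t)
  t**4 - 5t**3 - 81t**2 + 405t = ((1/13)t - 5/13)(13t**3 - 1053t) + (0)
Last nonzero remainder: 13t**3 - 1053t. Dividing through by 13 gives the monic gcd t**3 - 81t.
Cancel t**3 - 81t from numerator and denominator to get the reduced form.

(t + 8)/(t - 5)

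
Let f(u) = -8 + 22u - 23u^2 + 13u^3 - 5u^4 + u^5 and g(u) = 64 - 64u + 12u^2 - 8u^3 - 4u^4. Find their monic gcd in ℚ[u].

Repeated division with remainder:
  u^5 - 5u^4 + 13u^3 - 23u^2 + 22u - 8 = (-(1/4)u + 7/4)(-4u^4 - 8u^3 + 12u^2 - 64u + 64) + (30u^3 - 60u^2 + 150u - 120)
  -4u^4 - 8u^3 + 12u^2 - 64u + 64 = (-(2/15)u - 8/15)(30u^3 - 60u^2 + 150u - 120) + (0)
Last nonzero remainder: 30u^3 - 60u^2 + 150u - 120. Dividing through by 30 gives the monic gcd u^3 - 2u^2 + 5u - 4.

-4 + 5u - 2u^2 + u^3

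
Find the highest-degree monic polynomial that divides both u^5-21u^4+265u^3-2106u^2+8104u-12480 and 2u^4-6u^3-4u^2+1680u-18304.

u^3-14u^2+152u-832

Apply the Euclidean algorithm:
  u^5-21u^4+265u^3-2106u^2+8104u-12480 = ((1/2)u-9)(2u^4-6u^3-4u^2+1680u-18304) + (213u^3-2982u^2+32376u-177216)
  2u^4-6u^3-4u^2+1680u-18304 = ((2/213)u+22/213)(213u^3-2982u^2+32376u-177216) + (0)
Last nonzero remainder: 213u^3-2982u^2+32376u-177216. Dividing through by 213 gives the monic gcd u^3-14u^2+152u-832.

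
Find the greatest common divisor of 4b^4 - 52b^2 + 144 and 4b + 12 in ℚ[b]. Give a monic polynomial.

Repeated division with remainder:
  4b^4 - 52b^2 + 144 = (b^3 - 3b^2 - 4b + 12)(4b + 12) + (0)
Last nonzero remainder: 4b + 12. Dividing through by 4 gives the monic gcd b + 3.

b + 3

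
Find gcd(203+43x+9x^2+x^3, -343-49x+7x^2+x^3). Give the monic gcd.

7+x

Apply the Euclidean algorithm:
  x^3+9x^2+43x+203 = (x^3+7x^2-49x-343) + (2x^2+92x+546)
  x^3+7x^2-49x-343 = ((1/2)x-39/2)(2x^2+92x+546) + (1472x+10304)
  2x^2+92x+546 = ((1/736)x+39/736)(1472x+10304) + (0)
Last nonzero remainder: 1472x+10304. Dividing through by 1472 gives the monic gcd x+7.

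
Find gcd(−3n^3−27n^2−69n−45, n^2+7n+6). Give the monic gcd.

n+1

Repeated division with remainder:
  −3n^3−27n^2−69n−45 = (−3n−6)(n^2+7n+6) + (−9n−9)
  n^2+7n+6 = (−(1/9)n−2/3)(−9n−9) + (0)
Last nonzero remainder: −9n−9. Dividing through by −9 gives the monic gcd n+1.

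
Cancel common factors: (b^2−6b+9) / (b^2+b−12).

(b−3)/(b+4)

Repeated division with remainder:
  b^2−6b+9 = (b^2+b−12) + (−7b+21)
  b^2+b−12 = (−(1/7)b−4/7)(−7b+21) + (0)
Last nonzero remainder: −7b+21. Dividing through by −7 gives the monic gcd b−3.
Cancel b−3 from numerator and denominator to get the reduced form.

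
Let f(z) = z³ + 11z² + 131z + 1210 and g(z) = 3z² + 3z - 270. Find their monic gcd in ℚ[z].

Repeated division with remainder:
  z³ + 11z² + 131z + 1210 = ((1/3)z + 10/3)(3z² + 3z - 270) + (211z + 2110)
  3z² + 3z - 270 = ((3/211)z - 27/211)(211z + 2110) + (0)
Last nonzero remainder: 211z + 2110. Dividing through by 211 gives the monic gcd z + 10.

z + 10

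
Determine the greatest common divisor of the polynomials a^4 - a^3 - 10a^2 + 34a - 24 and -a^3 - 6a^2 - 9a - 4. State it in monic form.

a + 4

Repeated division with remainder:
  a^4 - a^3 - 10a^2 + 34a - 24 = (-a + 7)(-a^3 - 6a^2 - 9a - 4) + (23a^2 + 93a + 4)
  -a^3 - 6a^2 - 9a - 4 = (-(1/23)a - 45/529)(23a^2 + 93a + 4) + (-(484/529)a - 1936/529)
  23a^2 + 93a + 4 = (-(12167/484)a - 529/484)(-(484/529)a - 1936/529) + (0)
Last nonzero remainder: -(484/529)a - 1936/529. Dividing through by -484/529 gives the monic gcd a + 4.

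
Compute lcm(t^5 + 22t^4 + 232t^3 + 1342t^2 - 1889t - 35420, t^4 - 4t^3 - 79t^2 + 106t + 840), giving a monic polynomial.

t^7 + 15t^6 + 48t^5 - 942t^4 - 18243t^3 - 62457t^2 + 304610t + 1062600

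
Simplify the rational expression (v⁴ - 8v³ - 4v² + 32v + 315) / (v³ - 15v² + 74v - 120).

(v³ - 3v² - 19v - 63)/(v² - 10v + 24)

Apply the Euclidean algorithm:
  v⁴ - 8v³ - 4v² + 32v + 315 = (v + 7)(v³ - 15v² + 74v - 120) + (27v² - 366v + 1155)
  v³ - 15v² + 74v - 120 = ((1/27)v - 13/243)(27v² - 366v + 1155) + ((943/81)v - 4715/81)
  27v² - 366v + 1155 = ((2187/943)v - 18711/943)((943/81)v - 4715/81) + (0)
Last nonzero remainder: (943/81)v - 4715/81. Dividing through by 943/81 gives the monic gcd v - 5.
Cancel v - 5 from numerator and denominator to get the reduced form.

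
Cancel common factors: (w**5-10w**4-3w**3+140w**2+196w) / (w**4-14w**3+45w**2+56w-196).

Euclidean algorithm in ℚ[w]:
  w**5-10w**4-3w**3+140w**2+196w = (w+4)(w**4-14w**3+45w**2+56w-196) + (8w**3-96w**2+168w+784)
  w**4-14w**3+45w**2+56w-196 = ((1/8)w-1/4)(8w**3-96w**2+168w+784) + (0)
Last nonzero remainder: 8w**3-96w**2+168w+784. Dividing through by 8 gives the monic gcd w**3-12w**2+21w+98.
Cancel w**3-12w**2+21w+98 from numerator and denominator to get the reduced form.

(w**2+2w)/(w-2)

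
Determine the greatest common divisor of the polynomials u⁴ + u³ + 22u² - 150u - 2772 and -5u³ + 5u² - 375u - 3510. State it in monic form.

Euclidean algorithm in ℚ[u]:
  u⁴ + u³ + 22u² - 150u - 2772 = (-(1/5)u - 2/5)(-5u³ + 5u² - 375u - 3510) + (-51u² - 1002u - 4176)
  -5u³ + 5u² - 375u - 3510 = ((5/51)u - 585/289)(-51u² - 1002u - 4176) + (-(576225/289)u - 3457350/289)
  -51u² - 1002u - 4176 = ((4913/192075)u + 67048/192075)(-(576225/289)u - 3457350/289) + (0)
Last nonzero remainder: -(576225/289)u - 3457350/289. Dividing through by -576225/289 gives the monic gcd u + 6.

u + 6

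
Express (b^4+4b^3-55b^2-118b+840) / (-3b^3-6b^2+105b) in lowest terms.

(-b^2-2b+24)/(3b)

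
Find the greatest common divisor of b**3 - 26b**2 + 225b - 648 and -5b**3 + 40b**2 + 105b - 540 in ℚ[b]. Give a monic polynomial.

Euclidean algorithm in ℚ[b]:
  b**3 - 26b**2 + 225b - 648 = (-1/5)(-5b**3 + 40b**2 + 105b - 540) + (-18b**2 + 246b - 756)
  -5b**3 + 40b**2 + 105b - 540 = ((5/18)b + 85/54)(-18b**2 + 246b - 756) + (-(650/9)b + 650)
  -18b**2 + 246b - 756 = ((81/325)b - 378/325)(-(650/9)b + 650) + (0)
Last nonzero remainder: -(650/9)b + 650. Dividing through by -650/9 gives the monic gcd b - 9.

b - 9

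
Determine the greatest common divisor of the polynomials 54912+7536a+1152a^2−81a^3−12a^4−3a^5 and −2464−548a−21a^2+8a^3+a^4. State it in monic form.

Euclidean algorithm in ℚ[a]:
  −3a^5−12a^4−81a^3+1152a^2+7536a+54912 = (−3a+12)(a^4+8a^3−21a^2−548a−2464) + (−240a^3−240a^2+6720a+84480)
  a^4+8a^3−21a^2−548a−2464 = (−(1/240)a−7/240)(−240a^3−240a^2+6720a+84480) + (0)
Last nonzero remainder: −240a^3−240a^2+6720a+84480. Dividing through by −240 gives the monic gcd a^3+a^2−28a−352.

−352−28a+a^2+a^3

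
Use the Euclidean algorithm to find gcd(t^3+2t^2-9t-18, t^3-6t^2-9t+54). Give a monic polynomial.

t^2-9

Repeated division with remainder:
  t^3+2t^2-9t-18 = (t^3-6t^2-9t+54) + (8t^2-72)
  t^3-6t^2-9t+54 = ((1/8)t-3/4)(8t^2-72) + (0)
Last nonzero remainder: 8t^2-72. Dividing through by 8 gives the monic gcd t^2-9.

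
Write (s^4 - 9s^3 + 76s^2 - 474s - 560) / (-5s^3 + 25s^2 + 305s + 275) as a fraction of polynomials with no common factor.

Apply the Euclidean algorithm:
  s^4 - 9s^3 + 76s^2 - 474s - 560 = (-(1/5)s + 4/5)(-5s^3 + 25s^2 + 305s + 275) + (117s^2 - 663s - 780)
  -5s^3 + 25s^2 + 305s + 275 = (-(5/117)s - 10/351)(117s^2 - 663s - 780) + ((2275/9)s + 2275/9)
  117s^2 - 663s - 780 = ((81/175)s - 108/35)((2275/9)s + 2275/9) + (0)
Last nonzero remainder: (2275/9)s + 2275/9. Dividing through by 2275/9 gives the monic gcd s + 1.
Cancel s + 1 from numerator and denominator to get the reduced form.

(-s^3 + 10s^2 - 86s + 560)/(5s^2 - 30s - 275)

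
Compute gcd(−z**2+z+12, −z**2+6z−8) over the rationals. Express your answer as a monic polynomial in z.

By polynomial division,
  −z**2+z+12 = (−z**2+6z−8) + (−5z+20)
  −z**2+6z−8 = ((1/5)z−2/5)(−5z+20) + (0)
Last nonzero remainder: −5z+20. Dividing through by −5 gives the monic gcd z−4.

z−4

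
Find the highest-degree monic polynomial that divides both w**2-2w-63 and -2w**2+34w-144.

By polynomial division,
  w**2-2w-63 = (-1/2)(-2w**2+34w-144) + (15w-135)
  -2w**2+34w-144 = (-(2/15)w+16/15)(15w-135) + (0)
Last nonzero remainder: 15w-135. Dividing through by 15 gives the monic gcd w-9.

w-9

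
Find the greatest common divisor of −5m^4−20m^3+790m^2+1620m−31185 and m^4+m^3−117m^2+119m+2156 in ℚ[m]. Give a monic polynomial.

m^2+4m−77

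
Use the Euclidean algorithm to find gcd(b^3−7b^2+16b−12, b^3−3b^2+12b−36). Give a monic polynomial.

b−3

Repeated division with remainder:
  b^3−7b^2+16b−12 = (b^3−3b^2+12b−36) + (−4b^2+4b+24)
  b^3−3b^2+12b−36 = (−(1/4)b+1/2)(−4b^2+4b+24) + (16b−48)
  −4b^2+4b+24 = (−(1/4)b−1/2)(16b−48) + (0)
Last nonzero remainder: 16b−48. Dividing through by 16 gives the monic gcd b−3.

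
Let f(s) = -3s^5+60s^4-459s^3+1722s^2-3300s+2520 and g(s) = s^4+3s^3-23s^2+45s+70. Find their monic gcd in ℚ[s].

s^2-5s+10

By polynomial division,
  -3s^5+60s^4-459s^3+1722s^2-3300s+2520 = (-3s+69)(s^4+3s^3-23s^2+45s+70) + (-735s^3+3444s^2-6195s-2310)
  s^4+3s^3-23s^2+45s+70 = (-(1/735)s-269/25725)(-735s^3+3444s^2-6195s-2310) + ((5616/1225)s^2-(5616/245)s+11232/245)
  -735s^3+3444s^2-6195s-2310 = (-(300125/1872)s-94325/1872)((5616/1225)s^2-(5616/245)s+11232/245) + (0)
Last nonzero remainder: (5616/1225)s^2-(5616/245)s+11232/245. Dividing through by 5616/1225 gives the monic gcd s^2-5s+10.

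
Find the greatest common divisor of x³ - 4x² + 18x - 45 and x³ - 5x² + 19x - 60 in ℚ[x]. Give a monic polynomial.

x² - x + 15

By polynomial division,
  x³ - 4x² + 18x - 45 = (x³ - 5x² + 19x - 60) + (x² - x + 15)
  x³ - 5x² + 19x - 60 = (x - 4)(x² - x + 15) + (0)
The last nonzero remainder x² - x + 15 is already monic.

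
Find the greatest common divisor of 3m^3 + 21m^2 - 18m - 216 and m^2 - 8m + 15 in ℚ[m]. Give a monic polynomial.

m - 3

Apply the Euclidean algorithm:
  3m^3 + 21m^2 - 18m - 216 = (3m + 45)(m^2 - 8m + 15) + (297m - 891)
  m^2 - 8m + 15 = ((1/297)m - 5/297)(297m - 891) + (0)
Last nonzero remainder: 297m - 891. Dividing through by 297 gives the monic gcd m - 3.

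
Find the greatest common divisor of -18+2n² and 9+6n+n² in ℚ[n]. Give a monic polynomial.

3+n

By polynomial division,
  2n²-18 = (2)(n²+6n+9) + (-12n-36)
  n²+6n+9 = (-(1/12)n-1/4)(-12n-36) + (0)
Last nonzero remainder: -12n-36. Dividing through by -12 gives the monic gcd n+3.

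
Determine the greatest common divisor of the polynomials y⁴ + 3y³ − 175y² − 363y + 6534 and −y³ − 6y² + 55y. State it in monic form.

Euclidean algorithm in ℚ[y]:
  y⁴ + 3y³ − 175y² − 363y + 6534 = (−y + 3)(−y³ − 6y² + 55y) + (−102y² − 528y + 6534)
  −y³ − 6y² + 55y = ((1/102)y + 7/867)(−102y² − 528y + 6534) + (−(1386/289)y − 15246/289)
  −102y² − 528y + 6534 = ((4913/231)y − 867/7)(−(1386/289)y − 15246/289) + (0)
Last nonzero remainder: −(1386/289)y − 15246/289. Dividing through by −1386/289 gives the monic gcd y + 11.

y + 11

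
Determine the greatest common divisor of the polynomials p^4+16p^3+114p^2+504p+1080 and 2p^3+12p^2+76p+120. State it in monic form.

p^2+4p+30

Repeated division with remainder:
  p^4+16p^3+114p^2+504p+1080 = ((1/2)p+5)(2p^3+12p^2+76p+120) + (16p^2+64p+480)
  2p^3+12p^2+76p+120 = ((1/8)p+1/4)(16p^2+64p+480) + (0)
Last nonzero remainder: 16p^2+64p+480. Dividing through by 16 gives the monic gcd p^2+4p+30.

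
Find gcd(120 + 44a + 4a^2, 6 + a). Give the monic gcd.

Repeated division with remainder:
  4a^2 + 44a + 120 = (4a + 20)(a + 6) + (0)
The last nonzero remainder a + 6 is already monic.

6 + a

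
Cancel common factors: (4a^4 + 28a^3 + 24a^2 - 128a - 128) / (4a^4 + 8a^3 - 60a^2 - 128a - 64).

(a^2 + 2a - 8)/(a^2 - 3a - 4)

By polynomial division,
  4a^4 + 28a^3 + 24a^2 - 128a - 128 = (4a^4 + 8a^3 - 60a^2 - 128a - 64) + (20a^3 + 84a^2 - 64)
  4a^4 + 8a^3 - 60a^2 - 128a - 64 = ((1/5)a - 11/25)(20a^3 + 84a^2 - 64) + (-(576/25)a^2 - (576/5)a - 2304/25)
  20a^3 + 84a^2 - 64 = (-(125/144)a + 25/36)(-(576/25)a^2 - (576/5)a - 2304/25) + (0)
Last nonzero remainder: -(576/25)a^2 - (576/5)a - 2304/25. Dividing through by -576/25 gives the monic gcd a^2 + 5a + 4.
Cancel a^2 + 5a + 4 from numerator and denominator to get the reduced form.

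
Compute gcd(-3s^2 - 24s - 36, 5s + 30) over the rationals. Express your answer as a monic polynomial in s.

Euclidean algorithm in ℚ[s]:
  -3s^2 - 24s - 36 = (-(3/5)s - 6/5)(5s + 30) + (0)
Last nonzero remainder: 5s + 30. Dividing through by 5 gives the monic gcd s + 6.

s + 6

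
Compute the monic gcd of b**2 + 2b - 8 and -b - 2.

Apply the Euclidean algorithm:
  b**2 + 2b - 8 = (-b)(-b - 2) + (-8)
  -b - 2 = ((1/8)b + 1/4)(-8) + (0)
The last nonzero remainder is the constant -8, so the polynomials are coprime and gcd = 1.

1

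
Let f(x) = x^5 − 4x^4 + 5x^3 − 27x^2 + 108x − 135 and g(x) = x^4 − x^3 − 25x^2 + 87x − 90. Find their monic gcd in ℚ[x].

x^3 − 7x^2 + 17x − 15

Euclidean algorithm in ℚ[x]:
  x^5 − 4x^4 + 5x^3 − 27x^2 + 108x − 135 = (x − 3)(x^4 − x^3 − 25x^2 + 87x − 90) + (27x^3 − 189x^2 + 459x − 405)
  x^4 − x^3 − 25x^2 + 87x − 90 = ((1/27)x + 2/9)(27x^3 − 189x^2 + 459x − 405) + (0)
Last nonzero remainder: 27x^3 − 189x^2 + 459x − 405. Dividing through by 27 gives the monic gcd x^3 − 7x^2 + 17x − 15.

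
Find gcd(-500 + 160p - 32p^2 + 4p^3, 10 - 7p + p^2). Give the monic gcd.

-5 + p

By polynomial division,
  4p^3 - 32p^2 + 160p - 500 = (4p - 4)(p^2 - 7p + 10) + (92p - 460)
  p^2 - 7p + 10 = ((1/92)p - 1/46)(92p - 460) + (0)
Last nonzero remainder: 92p - 460. Dividing through by 92 gives the monic gcd p - 5.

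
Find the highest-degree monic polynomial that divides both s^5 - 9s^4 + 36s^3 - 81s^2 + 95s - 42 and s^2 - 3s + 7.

s^2 - 3s + 7

Repeated division with remainder:
  s^5 - 9s^4 + 36s^3 - 81s^2 + 95s - 42 = (s^3 - 6s^2 + 11s - 6)(s^2 - 3s + 7) + (0)
The last nonzero remainder s^2 - 3s + 7 is already monic.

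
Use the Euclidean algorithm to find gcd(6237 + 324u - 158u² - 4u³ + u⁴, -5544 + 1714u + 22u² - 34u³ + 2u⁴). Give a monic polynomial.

By polynomial division,
  u⁴ - 4u³ - 158u² + 324u + 6237 = (1/2)(2u⁴ - 34u³ + 22u² + 1714u - 5544) + (13u³ - 169u² - 533u + 9009)
  2u⁴ - 34u³ + 22u² + 1714u - 5544 = ((2/13)u - 8/13)(13u³ - 169u² - 533u + 9009) + (0)
Last nonzero remainder: 13u³ - 169u² - 533u + 9009. Dividing through by 13 gives the monic gcd u³ - 13u² - 41u + 693.

693 - 41u - 13u² + u³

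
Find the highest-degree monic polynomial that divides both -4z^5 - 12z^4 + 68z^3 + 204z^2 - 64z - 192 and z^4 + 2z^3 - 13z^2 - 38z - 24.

z^3 - 13z - 12

Euclidean algorithm in ℚ[z]:
  -4z^5 - 12z^4 + 68z^3 + 204z^2 - 64z - 192 = (-4z - 4)(z^4 + 2z^3 - 13z^2 - 38z - 24) + (24z^3 - 312z - 288)
  z^4 + 2z^3 - 13z^2 - 38z - 24 = ((1/24)z + 1/12)(24z^3 - 312z - 288) + (0)
Last nonzero remainder: 24z^3 - 312z - 288. Dividing through by 24 gives the monic gcd z^3 - 13z - 12.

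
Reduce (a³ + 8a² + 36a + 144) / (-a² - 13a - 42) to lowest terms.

(-a² - 2a - 24)/(a + 7)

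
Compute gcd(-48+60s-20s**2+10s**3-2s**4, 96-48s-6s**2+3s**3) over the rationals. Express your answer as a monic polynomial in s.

Apply the Euclidean algorithm:
  -2s**4+10s**3-20s**2+60s-48 = (-(2/3)s+2)(3s**3-6s**2-48s+96) + (-40s**2+220s-240)
  3s**3-6s**2-48s+96 = (-(3/40)s-21/80)(-40s**2+220s-240) + (-(33/4)s+33)
  -40s**2+220s-240 = ((160/33)s-80/11)(-(33/4)s+33) + (0)
Last nonzero remainder: -(33/4)s+33. Dividing through by -33/4 gives the monic gcd s-4.

-4+s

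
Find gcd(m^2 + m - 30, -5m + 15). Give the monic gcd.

Apply the Euclidean algorithm:
  m^2 + m - 30 = (-(1/5)m - 4/5)(-5m + 15) + (-18)
  -5m + 15 = ((5/18)m - 5/6)(-18) + (0)
The last nonzero remainder is the constant -18, so the polynomials are coprime and gcd = 1.

1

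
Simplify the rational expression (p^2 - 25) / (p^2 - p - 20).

(p + 5)/(p + 4)

Repeated division with remainder:
  p^2 - 25 = (p^2 - p - 20) + (p - 5)
  p^2 - p - 20 = (p + 4)(p - 5) + (0)
The last nonzero remainder p - 5 is already monic.
Cancel p - 5 from numerator and denominator to get the reduced form.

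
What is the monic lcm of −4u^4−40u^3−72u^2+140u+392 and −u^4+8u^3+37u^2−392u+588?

Euclidean algorithm in ℚ[u]:
  −4u^4−40u^3−72u^2+140u+392 = (4)(−u^4+8u^3+37u^2−392u+588) + (−72u^3−220u^2+1708u−1960)
  −u^4+8u^3+37u^2−392u+588 = ((1/72)u−199/1296)(−72u^3−220u^2+1708u−1960) + (−(6643/324)u^2−(33215/324)u+46501/162)
  −72u^3−220u^2+1708u−1960 = ((23328/6643)u−6480/949)(−(6643/324)u^2−(33215/324)u+46501/162) + (0)
Last nonzero remainder: −(6643/324)u^2−(33215/324)u+46501/162. Dividing through by −6643/324 gives the monic gcd u^2+5u−14.
Then lcm(f, g) = f·g / gcd(f, g); expanding and making the result monic gives the answer.

u^6−3u^5−70u^4+151u^3+1113u^2−196u−4116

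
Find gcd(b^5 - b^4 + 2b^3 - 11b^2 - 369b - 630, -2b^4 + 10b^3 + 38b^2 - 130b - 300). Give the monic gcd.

b^3 - 19b - 30

Euclidean algorithm in ℚ[b]:
  b^5 - b^4 + 2b^3 - 11b^2 - 369b - 630 = (-(1/2)b - 2)(-2b^4 + 10b^3 + 38b^2 - 130b - 300) + (41b^3 - 779b - 1230)
  -2b^4 + 10b^3 + 38b^2 - 130b - 300 = (-(2/41)b + 10/41)(41b^3 - 779b - 1230) + (0)
Last nonzero remainder: 41b^3 - 779b - 1230. Dividing through by 41 gives the monic gcd b^3 - 19b - 30.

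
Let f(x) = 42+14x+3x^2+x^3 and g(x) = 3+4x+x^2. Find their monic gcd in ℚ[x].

Apply the Euclidean algorithm:
  x^3+3x^2+14x+42 = (x-1)(x^2+4x+3) + (15x+45)
  x^2+4x+3 = ((1/15)x+1/15)(15x+45) + (0)
Last nonzero remainder: 15x+45. Dividing through by 15 gives the monic gcd x+3.

3+x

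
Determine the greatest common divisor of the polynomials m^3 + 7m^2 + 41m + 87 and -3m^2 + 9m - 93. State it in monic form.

Repeated division with remainder:
  m^3 + 7m^2 + 41m + 87 = (-(1/3)m - 10/3)(-3m^2 + 9m - 93) + (40m - 223)
  -3m^2 + 9m - 93 = (-(3/40)m - 309/1600)(40m - 223) + (-217707/1600)
  40m - 223 = (-(64000/217707)m + 356800/217707)(-217707/1600) + (0)
The last nonzero remainder is the constant -217707/1600, so the polynomials are coprime and gcd = 1.

1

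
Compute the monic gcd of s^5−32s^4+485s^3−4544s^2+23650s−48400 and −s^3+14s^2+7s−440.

By polynomial division,
  s^5−32s^4+485s^3−4544s^2+23650s−48400 = (−s^2+18s−240)(−s^3+14s^2+7s−440) + (−1750s^2+33250s−154000)
  −s^3+14s^2+7s−440 = ((1/1750)s+1/350)(−1750s^2+33250s−154000) + (0)
Last nonzero remainder: −1750s^2+33250s−154000. Dividing through by −1750 gives the monic gcd s^2−19s+88.

s^2−19s+88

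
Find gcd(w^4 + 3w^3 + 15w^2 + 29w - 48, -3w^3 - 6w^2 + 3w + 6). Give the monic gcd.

w - 1

Repeated division with remainder:
  w^4 + 3w^3 + 15w^2 + 29w - 48 = (-(1/3)w - 1/3)(-3w^3 - 6w^2 + 3w + 6) + (14w^2 + 32w - 46)
  -3w^3 - 6w^2 + 3w + 6 = (-(3/14)w + 3/49)(14w^2 + 32w - 46) + (-(432/49)w + 432/49)
  14w^2 + 32w - 46 = (-(343/216)w - 1127/216)(-(432/49)w + 432/49) + (0)
Last nonzero remainder: -(432/49)w + 432/49. Dividing through by -432/49 gives the monic gcd w - 1.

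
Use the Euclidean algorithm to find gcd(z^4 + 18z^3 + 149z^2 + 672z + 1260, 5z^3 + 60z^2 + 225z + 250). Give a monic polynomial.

Repeated division with remainder:
  z^4 + 18z^3 + 149z^2 + 672z + 1260 = ((1/5)z + 6/5)(5z^3 + 60z^2 + 225z + 250) + (32z^2 + 352z + 960)
  5z^3 + 60z^2 + 225z + 250 = ((5/32)z + 5/32)(32z^2 + 352z + 960) + (20z + 100)
  32z^2 + 352z + 960 = ((8/5)z + 48/5)(20z + 100) + (0)
Last nonzero remainder: 20z + 100. Dividing through by 20 gives the monic gcd z + 5.

z + 5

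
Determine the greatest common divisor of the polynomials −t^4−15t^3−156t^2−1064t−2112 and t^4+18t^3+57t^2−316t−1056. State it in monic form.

t^2+11t+24

Euclidean algorithm in ℚ[t]:
  −t^4−15t^3−156t^2−1064t−2112 = (−1)(t^4+18t^3+57t^2−316t−1056) + (3t^3−99t^2−1380t−3168)
  t^4+18t^3+57t^2−316t−1056 = ((1/3)t+17)(3t^3−99t^2−1380t−3168) + (2200t^2+24200t+52800)
  3t^3−99t^2−1380t−3168 = ((3/2200)t−3/50)(2200t^2+24200t+52800) + (0)
Last nonzero remainder: 2200t^2+24200t+52800. Dividing through by 2200 gives the monic gcd t^2+11t+24.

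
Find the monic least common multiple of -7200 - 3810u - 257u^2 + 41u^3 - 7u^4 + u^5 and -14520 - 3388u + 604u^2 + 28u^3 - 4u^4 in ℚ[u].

By polynomial division,
  u^5 - 7u^4 + 41u^3 - 257u^2 - 3810u - 7200 = (-(1/4)u)(-4u^4 + 28u^3 + 604u^2 - 3388u - 14520) + (192u^3 - 1104u^2 - 7440u - 7200)
  -4u^4 + 28u^3 + 604u^2 - 3388u - 14520 = (-(1/48)u + 5/192)(192u^3 - 1104u^2 - 7440u - 7200) + ((1911/4)u^2 - (13377/4)u - 28665/2)
  192u^3 - 1104u^2 - 7440u - 7200 = ((256/637)u + 320/637)((1911/4)u^2 - (13377/4)u - 28665/2) + (0)
Last nonzero remainder: (1911/4)u^2 - (13377/4)u - 28665/2. Dividing through by 1911/4 gives the monic gcd u^2 - 7u - 30.
Then lcm(f, g) = f·g / gcd(f, g); expanding and making the result monic gives the answer.

871200 + 461010u + 23897u^2 - 8771u^3 + 590u^4 - 80u^5 - 7u^6 + u^7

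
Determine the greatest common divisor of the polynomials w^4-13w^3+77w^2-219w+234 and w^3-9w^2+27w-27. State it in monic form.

w^2-6w+9

Apply the Euclidean algorithm:
  w^4-13w^3+77w^2-219w+234 = (w-4)(w^3-9w^2+27w-27) + (14w^2-84w+126)
  w^3-9w^2+27w-27 = ((1/14)w-3/14)(14w^2-84w+126) + (0)
Last nonzero remainder: 14w^2-84w+126. Dividing through by 14 gives the monic gcd w^2-6w+9.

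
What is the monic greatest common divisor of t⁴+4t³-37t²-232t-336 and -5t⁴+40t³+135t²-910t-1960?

By polynomial division,
  t⁴+4t³-37t²-232t-336 = (-1/5)(-5t⁴+40t³+135t²-910t-1960) + (12t³-10t²-414t-728)
  -5t⁴+40t³+135t²-910t-1960 = (-(5/12)t+215/72)(12t³-10t²-414t-728) + (-(275/36)t²+(275/12)t+1925/9)
  12t³-10t²-414t-728 = (-(432/275)t-936/275)(-(275/36)t²+(275/12)t+1925/9) + (0)
Last nonzero remainder: -(275/36)t²+(275/12)t+1925/9. Dividing through by -275/36 gives the monic gcd t²-3t-28.

t²-3t-28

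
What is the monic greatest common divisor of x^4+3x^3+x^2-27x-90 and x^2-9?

x^2-9

Apply the Euclidean algorithm:
  x^4+3x^3+x^2-27x-90 = (x^2+3x+10)(x^2-9) + (0)
The last nonzero remainder x^2-9 is already monic.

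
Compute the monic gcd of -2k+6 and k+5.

Apply the Euclidean algorithm:
  -2k+6 = (-2)(k+5) + (16)
  k+5 = ((1/16)k+5/16)(16) + (0)
The last nonzero remainder is the constant 16, so the polynomials are coprime and gcd = 1.

1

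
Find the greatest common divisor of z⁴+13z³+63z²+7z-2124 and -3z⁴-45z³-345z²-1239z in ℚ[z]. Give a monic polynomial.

z²+8z+59

Repeated division with remainder:
  z⁴+13z³+63z²+7z-2124 = (-1/3)(-3z⁴-45z³-345z²-1239z) + (-2z³-52z²-406z-2124)
  -3z⁴-45z³-345z²-1239z = ((3/2)z-33/2)(-2z³-52z²-406z-2124) + (-594z²-4752z-35046)
  -2z³-52z²-406z-2124 = ((1/297)z+2/33)(-594z²-4752z-35046) + (0)
Last nonzero remainder: -594z²-4752z-35046. Dividing through by -594 gives the monic gcd z²+8z+59.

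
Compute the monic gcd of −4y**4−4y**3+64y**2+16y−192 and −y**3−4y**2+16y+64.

y+4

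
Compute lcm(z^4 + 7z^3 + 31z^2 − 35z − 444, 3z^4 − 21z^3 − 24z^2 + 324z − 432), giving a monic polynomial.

By polynomial division,
  z^4 + 7z^3 + 31z^2 − 35z − 444 = (1/3)(3z^4 − 21z^3 − 24z^2 + 324z − 432) + (14z^3 + 39z^2 − 143z − 300)
  3z^4 − 21z^3 − 24z^2 + 324z − 432 = ((3/14)z − 411/196)(14z^3 + 39z^2 − 143z − 300) + ((17331/196)z^2 + (17331/196)z − 51993/49)
  14z^3 + 39z^2 − 143z − 300 = ((2744/17331)z + 4900/17331)((17331/196)z^2 + (17331/196)z − 51993/49) + (0)
Last nonzero remainder: (17331/196)z^2 + (17331/196)z − 51993/49. Dividing through by 17331/196 gives the monic gcd z^2 + z − 12.
Then lcm(f, g) = f·g / gcd(f, g); expanding and making the result monic gives the answer.

z^6 − z^5 − 13z^4 − 199z^3 + 208z^2 + 3132z − 5328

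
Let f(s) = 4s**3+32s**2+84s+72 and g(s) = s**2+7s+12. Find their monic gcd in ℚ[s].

Repeated division with remainder:
  4s**3+32s**2+84s+72 = (4s+4)(s**2+7s+12) + (8s+24)
  s**2+7s+12 = ((1/8)s+1/2)(8s+24) + (0)
Last nonzero remainder: 8s+24. Dividing through by 8 gives the monic gcd s+3.

s+3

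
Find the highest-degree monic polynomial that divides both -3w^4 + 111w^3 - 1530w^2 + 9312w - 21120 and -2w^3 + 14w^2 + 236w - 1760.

w^2 - 18w + 80

Euclidean algorithm in ℚ[w]:
  -3w^4 + 111w^3 - 1530w^2 + 9312w - 21120 = ((3/2)w - 45)(-2w^3 + 14w^2 + 236w - 1760) + (-1254w^2 + 22572w - 100320)
  -2w^3 + 14w^2 + 236w - 1760 = ((1/627)w + 1/57)(-1254w^2 + 22572w - 100320) + (0)
Last nonzero remainder: -1254w^2 + 22572w - 100320. Dividing through by -1254 gives the monic gcd w^2 - 18w + 80.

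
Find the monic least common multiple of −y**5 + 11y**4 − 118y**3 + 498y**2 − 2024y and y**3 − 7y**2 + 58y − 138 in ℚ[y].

y**6 − 14y**5 + 151y**4 − 852y**3 + 3518y**2 − 6072y

By polynomial division,
  −y**5 + 11y**4 − 118y**3 + 498y**2 − 2024y = (−y**2 + 4y − 32)(y**3 − 7y**2 + 58y − 138) + (−96y**2 + 384y − 4416)
  y**3 − 7y**2 + 58y − 138 = (−(1/96)y + 1/32)(−96y**2 + 384y − 4416) + (0)
Last nonzero remainder: −96y**2 + 384y − 4416. Dividing through by −96 gives the monic gcd y**2 − 4y + 46.
Then lcm(f, g) = f·g / gcd(f, g); expanding and making the result monic gives the answer.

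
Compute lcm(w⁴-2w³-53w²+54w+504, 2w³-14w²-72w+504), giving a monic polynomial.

Euclidean algorithm in ℚ[w]:
  w⁴-2w³-53w²+54w+504 = ((1/2)w+5/2)(2w³-14w²-72w+504) + (18w²-18w-756)
  2w³-14w²-72w+504 = ((1/9)w-2/3)(18w²-18w-756) + (0)
Last nonzero remainder: 18w²-18w-756. Dividing through by 18 gives the monic gcd w²-w-42.
Then lcm(f, g) = f·g / gcd(f, g); expanding and making the result monic gives the answer.

w⁵-8w⁴-41w³+372w²+180w-3024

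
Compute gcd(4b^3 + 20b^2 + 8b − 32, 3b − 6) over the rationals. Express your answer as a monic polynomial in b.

1

Repeated division with remainder:
  4b^3 + 20b^2 + 8b − 32 = ((4/3)b^2 + (28/3)b + 64/3)(3b − 6) + (96)
  3b − 6 = ((1/32)b − 1/16)(96) + (0)
The last nonzero remainder is the constant 96, so the polynomials are coprime and gcd = 1.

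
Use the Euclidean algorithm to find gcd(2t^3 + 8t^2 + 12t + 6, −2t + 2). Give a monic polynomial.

1

Apply the Euclidean algorithm:
  2t^3 + 8t^2 + 12t + 6 = (−t^2 − 5t − 11)(−2t + 2) + (28)
  −2t + 2 = (−(1/14)t + 1/14)(28) + (0)
The last nonzero remainder is the constant 28, so the polynomials are coprime and gcd = 1.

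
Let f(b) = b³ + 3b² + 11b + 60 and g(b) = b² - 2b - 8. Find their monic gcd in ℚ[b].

1

Euclidean algorithm in ℚ[b]:
  b³ + 3b² + 11b + 60 = (b + 5)(b² - 2b - 8) + (29b + 100)
  b² - 2b - 8 = ((1/29)b - 158/841)(29b + 100) + (9072/841)
  29b + 100 = ((24389/9072)b + 21025/2268)(9072/841) + (0)
The last nonzero remainder is the constant 9072/841, so the polynomials are coprime and gcd = 1.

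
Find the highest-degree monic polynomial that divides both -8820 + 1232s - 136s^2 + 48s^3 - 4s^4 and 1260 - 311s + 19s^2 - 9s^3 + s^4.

-315 - s - 5s^2 + s^3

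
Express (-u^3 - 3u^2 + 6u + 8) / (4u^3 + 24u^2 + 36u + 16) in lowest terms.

By polynomial division,
  -u^3 - 3u^2 + 6u + 8 = (-1/4)(4u^3 + 24u^2 + 36u + 16) + (3u^2 + 15u + 12)
  4u^3 + 24u^2 + 36u + 16 = ((4/3)u + 4/3)(3u^2 + 15u + 12) + (0)
Last nonzero remainder: 3u^2 + 15u + 12. Dividing through by 3 gives the monic gcd u^2 + 5u + 4.
Cancel u^2 + 5u + 4 from numerator and denominator to get the reduced form.

(-u + 2)/(4u + 4)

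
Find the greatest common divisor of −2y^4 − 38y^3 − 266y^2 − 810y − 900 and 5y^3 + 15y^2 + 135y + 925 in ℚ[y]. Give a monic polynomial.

By polynomial division,
  −2y^4 − 38y^3 − 266y^2 − 810y − 900 = (−(2/5)y − 32/5)(5y^3 + 15y^2 + 135y + 925) + (−116y^2 + 424y + 5020)
  5y^3 + 15y^2 + 135y + 925 = (−(5/116)y − 965/3364)(−116y^2 + 424y + 5020) + ((397800/841)y + 1989000/841)
  −116y^2 + 424y + 5020 = (−(24389/99450)y + 211091/99450)((397800/841)y + 1989000/841) + (0)
Last nonzero remainder: (397800/841)y + 1989000/841. Dividing through by 397800/841 gives the monic gcd y + 5.

y + 5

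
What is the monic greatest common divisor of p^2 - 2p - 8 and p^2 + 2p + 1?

1

Repeated division with remainder:
  p^2 - 2p - 8 = (p^2 + 2p + 1) + (-4p - 9)
  p^2 + 2p + 1 = (-(1/4)p + 1/16)(-4p - 9) + (25/16)
  -4p - 9 = (-(64/25)p - 144/25)(25/16) + (0)
The last nonzero remainder is the constant 25/16, so the polynomials are coprime and gcd = 1.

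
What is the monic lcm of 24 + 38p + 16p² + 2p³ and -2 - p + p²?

-24 - 26p + 3p² + 6p³ + p⁴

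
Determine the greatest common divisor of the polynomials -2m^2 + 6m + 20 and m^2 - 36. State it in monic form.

1

Apply the Euclidean algorithm:
  -2m^2 + 6m + 20 = (-2)(m^2 - 36) + (6m - 52)
  m^2 - 36 = ((1/6)m + 13/9)(6m - 52) + (352/9)
  6m - 52 = ((27/176)m - 117/88)(352/9) + (0)
The last nonzero remainder is the constant 352/9, so the polynomials are coprime and gcd = 1.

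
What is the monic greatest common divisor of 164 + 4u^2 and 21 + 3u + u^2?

By polynomial division,
  4u^2 + 164 = (4)(u^2 + 3u + 21) + (-12u + 80)
  u^2 + 3u + 21 = (-(1/12)u - 29/36)(-12u + 80) + (769/9)
  -12u + 80 = (-(108/769)u + 720/769)(769/9) + (0)
The last nonzero remainder is the constant 769/9, so the polynomials are coprime and gcd = 1.

1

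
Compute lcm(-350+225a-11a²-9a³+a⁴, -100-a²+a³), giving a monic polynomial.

-7000+3100a+330a²+a³-27a⁴-5a⁵+a⁶

Euclidean algorithm in ℚ[a]:
  a⁴-9a³-11a²+225a-350 = (a-8)(a³-a²-100) + (-19a²+325a-1150)
  a³-a²-100 = (-(1/19)a-306/361)(-19a²+325a-1150) + ((77600/361)a-388000/361)
  -19a²+325a-1150 = (-(6859/77600)a+8303/7760)((77600/361)a-388000/361) + (0)
Last nonzero remainder: (77600/361)a-388000/361. Dividing through by 77600/361 gives the monic gcd a-5.
Then lcm(f, g) = f·g / gcd(f, g); expanding and making the result monic gives the answer.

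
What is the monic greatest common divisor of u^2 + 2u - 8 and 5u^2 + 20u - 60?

u - 2

Repeated division with remainder:
  u^2 + 2u - 8 = (1/5)(5u^2 + 20u - 60) + (-2u + 4)
  5u^2 + 20u - 60 = (-(5/2)u - 15)(-2u + 4) + (0)
Last nonzero remainder: -2u + 4. Dividing through by -2 gives the monic gcd u - 2.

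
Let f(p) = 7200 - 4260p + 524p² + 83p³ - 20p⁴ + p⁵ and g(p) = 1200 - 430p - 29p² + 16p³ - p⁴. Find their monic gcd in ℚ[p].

-240 + 134p - 21p² + p³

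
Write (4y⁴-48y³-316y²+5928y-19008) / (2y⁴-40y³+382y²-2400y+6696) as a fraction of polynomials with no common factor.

Euclidean algorithm in ℚ[y]:
  4y⁴-48y³-316y²+5928y-19008 = (2)(2y⁴-40y³+382y²-2400y+6696) + (32y³-1080y²+10728y-32400)
  2y⁴-40y³+382y²-2400y+6696 = ((1/16)y+55/64)(32y³-1080y²+10728y-32400) + ((5117/8)y²-(76755/8)y+138159/4)
  32y³-1080y²+10728y-32400 = ((256/5117)y-4800/5117)((5117/8)y²-(76755/8)y+138159/4) + (0)
Last nonzero remainder: (5117/8)y²-(76755/8)y+138159/4. Dividing through by 5117/8 gives the monic gcd y²-15y+54.
Cancel y²-15y+54 from numerator and denominator to get the reduced form.

(2y²+6y-176)/(y²-5y+62)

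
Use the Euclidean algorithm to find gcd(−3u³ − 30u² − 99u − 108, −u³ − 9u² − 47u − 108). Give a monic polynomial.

u + 4

Euclidean algorithm in ℚ[u]:
  −3u³ − 30u² − 99u − 108 = (3)(−u³ − 9u² − 47u − 108) + (−3u² + 42u + 216)
  −u³ − 9u² − 47u − 108 = ((1/3)u + 23/3)(−3u² + 42u + 216) + (−441u − 1764)
  −3u² + 42u + 216 = ((1/147)u − 6/49)(−441u − 1764) + (0)
Last nonzero remainder: −441u − 1764. Dividing through by −441 gives the monic gcd u + 4.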